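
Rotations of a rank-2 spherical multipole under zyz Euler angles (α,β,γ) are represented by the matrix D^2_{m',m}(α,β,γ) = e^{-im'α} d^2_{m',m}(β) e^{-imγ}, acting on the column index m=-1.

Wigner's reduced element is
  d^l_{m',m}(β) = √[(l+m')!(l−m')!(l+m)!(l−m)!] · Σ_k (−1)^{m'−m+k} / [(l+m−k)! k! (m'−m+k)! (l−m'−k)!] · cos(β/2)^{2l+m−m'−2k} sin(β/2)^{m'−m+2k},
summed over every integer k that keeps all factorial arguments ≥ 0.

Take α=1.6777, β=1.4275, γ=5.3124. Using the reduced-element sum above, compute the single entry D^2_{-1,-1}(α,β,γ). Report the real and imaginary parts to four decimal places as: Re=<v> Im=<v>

Split into d^2_{-1,-1}(β=1.4275) × two z-phases.
Half-angle: c=0.755912, s=0.654673. N=√(1·6·1·6)=6.000000
The bounds max(0,m−m')=0 and min(l+m,l−m')=1 give 2 terms
  k=0: (−1)^0·6.0000/(6)·0.7559^4·0.6547^0 = +0.326502
  k=1: (−1)^1·6.0000/(2)·0.7559^2·0.6547^2 = -0.734705
d^2_{-1,-1}(1.4275) = +0.326502 -0.734705 = -0.408203
D = (-0.106700+0.994291i)·(-0.408203)·(+0.564652-0.825329i) = -0.310385-0.265124i

Re=-0.3104 Im=-0.2651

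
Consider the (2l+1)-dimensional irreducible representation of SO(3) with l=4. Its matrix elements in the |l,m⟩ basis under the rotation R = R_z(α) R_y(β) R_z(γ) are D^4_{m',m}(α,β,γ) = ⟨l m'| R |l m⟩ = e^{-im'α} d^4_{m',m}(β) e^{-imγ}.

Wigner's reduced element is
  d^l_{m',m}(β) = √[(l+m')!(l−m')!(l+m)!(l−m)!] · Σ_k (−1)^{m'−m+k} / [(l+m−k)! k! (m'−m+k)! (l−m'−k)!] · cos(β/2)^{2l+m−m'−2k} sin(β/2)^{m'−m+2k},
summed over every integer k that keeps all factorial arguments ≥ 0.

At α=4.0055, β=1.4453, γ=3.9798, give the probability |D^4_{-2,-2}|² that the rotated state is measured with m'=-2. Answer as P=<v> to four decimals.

D^4_{-2,-2}(4.0055,1.4453,3.9798) = e^{-i·-2·4.0055}·d^4_{-2,-2}(1.4453)·e^{-i·-2·3.9798}. Compute d first:
With c≡cos(β/2)=0.750056 and s≡sin(β/2)=0.661375, N=[2·720·2·720]^{1/2}=1440.000000
Admissible k: 0..2 (factorial args all ≥0)
  k=0: (−1)^0·1440.0000/(1440)·0.7501^8·0.6614^0 = +0.100172
  k=1: (−1)^1·1440.0000/(120)·0.7501^6·0.6614^2 = -0.934625
  k=2: (−1)^2·1440.0000/(96)·0.7501^4·0.6614^4 = +0.908355
d^4_{-2,-2}(1.4453) = +0.100172 -0.934625 +0.908355 = +0.073902
|D^4_{-2,-2}|² = |d^4_{-2,-2}(β)|² = (+0.073902)² = 0.005462 (the z-rotation phases have unit modulus)

P=0.0055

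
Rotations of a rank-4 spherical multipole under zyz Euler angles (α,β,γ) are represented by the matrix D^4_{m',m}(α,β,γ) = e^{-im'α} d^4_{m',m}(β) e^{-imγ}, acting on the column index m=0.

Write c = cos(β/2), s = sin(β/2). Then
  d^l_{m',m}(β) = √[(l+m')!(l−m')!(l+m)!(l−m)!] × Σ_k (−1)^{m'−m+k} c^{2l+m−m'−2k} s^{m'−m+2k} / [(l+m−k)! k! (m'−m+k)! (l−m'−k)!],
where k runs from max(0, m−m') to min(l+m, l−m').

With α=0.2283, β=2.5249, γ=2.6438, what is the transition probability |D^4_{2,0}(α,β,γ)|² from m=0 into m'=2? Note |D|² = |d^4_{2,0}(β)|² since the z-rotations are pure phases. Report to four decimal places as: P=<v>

First d^4_{2,0}(β=2.5249), then the phase factors e^{-i(2)α} and e^{-i(0)γ}:
c=cos(2.5249/2)=0.303483, s=sin(2.5249/2)=0.952837; N=√[720·2·24·24]=910.735966
k: max(0,(0)−(2))=0 … min(4+(0),4−(2))=2
  k=0: (−1)^2·910.7360/(96)·0.3035^6·0.9528^2 = +0.006729
  k=1: (−1)^3·910.7360/(36)·0.3035^4·0.9528^4 = -0.176890
  k=2: (−1)^4·910.7360/(96)·0.3035^2·0.9528^6 = +0.653886
d^4_{2,0}(2.5249) = +0.006729 -0.176890 +0.653886 = +0.483725
|D^4_{2,0}|² = |d^4_{2,0}(β)|² = (+0.483725)² = 0.233990 (the z-rotation phases have unit modulus)

P=0.2340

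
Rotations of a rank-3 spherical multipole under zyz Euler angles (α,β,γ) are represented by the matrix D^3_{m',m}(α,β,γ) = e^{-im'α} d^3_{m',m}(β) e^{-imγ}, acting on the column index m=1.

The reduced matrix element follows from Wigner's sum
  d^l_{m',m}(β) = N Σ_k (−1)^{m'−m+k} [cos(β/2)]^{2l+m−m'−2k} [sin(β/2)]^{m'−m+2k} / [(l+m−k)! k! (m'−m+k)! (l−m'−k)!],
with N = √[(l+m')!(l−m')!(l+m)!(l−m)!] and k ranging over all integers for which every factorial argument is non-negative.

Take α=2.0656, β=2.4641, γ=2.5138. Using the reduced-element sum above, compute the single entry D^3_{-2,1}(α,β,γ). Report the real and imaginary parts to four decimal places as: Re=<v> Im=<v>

First d^3_{-2,1}(β=2.4641), then the phase factors e^{-i(-2)α} and e^{-i(1)γ}:
Half-angle: c=0.332305, s=0.943172. N=√(1·120·24·2)=75.894664
Admissible k: 3..4 (factorial args all ≥0)
  k=3: (−1)^0·75.8947/(12)·0.3323^3·0.9432^3 = +0.194721
  k=4: (−1)^1·75.8947/(24)·0.3323^1·0.9432^5 = -0.784316
d^3_{-2,1}(2.4641) = +0.194721 -0.784316 = -0.589595
Phases: e^{-i·(-2)·2.0656}=-0.549018-0.835810i, e^{-i·(1)·2.5138}=-0.809326-0.587360i ⇒ D=+0.027467-0.588955i

Re=0.0275 Im=-0.5890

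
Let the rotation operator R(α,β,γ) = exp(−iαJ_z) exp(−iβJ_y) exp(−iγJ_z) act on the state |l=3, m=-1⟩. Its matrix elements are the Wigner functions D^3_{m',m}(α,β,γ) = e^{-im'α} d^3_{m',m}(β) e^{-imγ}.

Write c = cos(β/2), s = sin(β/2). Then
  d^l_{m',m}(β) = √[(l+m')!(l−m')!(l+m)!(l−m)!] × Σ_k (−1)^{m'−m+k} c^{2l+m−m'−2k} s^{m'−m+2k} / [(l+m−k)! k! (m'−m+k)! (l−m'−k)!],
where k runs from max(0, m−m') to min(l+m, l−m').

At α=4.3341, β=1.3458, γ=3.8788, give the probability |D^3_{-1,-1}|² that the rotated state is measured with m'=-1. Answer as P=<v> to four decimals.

First d^3_{-1,-1}(β=1.3458), then the phase factors e^{-i(-1)α} and e^{-i(-1)γ}:
With c≡cos(β/2)=0.782018 and s≡sin(β/2)=0.623256, N=[2·24·2·24]^{1/2}=48.000000
The bounds max(0,m−m')=0 and min(l+m,l−m')=2 give 3 terms
  k=0: (−1)^0·48.0000/(48)·0.7820^6·0.6233^0 = +0.228717
  k=1: (−1)^1·48.0000/(6)·0.7820^4·0.6233^2 = -1.162223
  k=2: (−1)^2·48.0000/(8)·0.7820^2·0.6233^4 = +0.553670
d^3_{-1,-1}(1.3458) = +0.228717 -1.162223 +0.553670 = -0.379835
|D^3_{-1,-1}|² = |d^3_{-1,-1}(β)|² = (-0.379835)² = 0.144275 (the z-rotation phases have unit modulus)

P=0.1443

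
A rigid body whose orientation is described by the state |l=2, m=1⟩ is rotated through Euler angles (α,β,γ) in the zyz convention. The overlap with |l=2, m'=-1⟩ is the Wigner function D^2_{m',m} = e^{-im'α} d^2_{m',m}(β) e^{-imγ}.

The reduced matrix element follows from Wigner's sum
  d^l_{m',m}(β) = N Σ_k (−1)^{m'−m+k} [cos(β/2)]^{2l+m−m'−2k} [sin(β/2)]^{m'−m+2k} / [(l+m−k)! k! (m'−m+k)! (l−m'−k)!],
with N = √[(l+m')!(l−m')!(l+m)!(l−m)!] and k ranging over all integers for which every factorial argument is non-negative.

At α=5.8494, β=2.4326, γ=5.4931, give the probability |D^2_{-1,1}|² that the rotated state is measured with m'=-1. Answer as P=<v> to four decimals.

P=0.2076

D^2_{-1,1}(5.8494,2.4326,5.4931) = e^{-i·-1·5.8494}·d^2_{-1,1}(2.4326)·e^{-i·1·5.4931}. Compute d first:
With c≡cos(β/2)=0.347118 and s≡sin(β/2)=0.937821, N=[1·6·6·1]^{1/2}=6.000000
Admissible k: 2..3 (factorial args all ≥0)
  k=2: (−1)^0·6.0000/(2)·0.3471^2·0.9378^2 = +0.317919
  k=3: (−1)^1·6.0000/(6)·0.3471^0·0.9378^4 = -0.773536
d^2_{-1,1}(2.4326) = +0.317919 -0.773536 = -0.455618
|D^2_{-1,1}|² = |d^2_{-1,1}(β)|² = (-0.455618)² = 0.207587 (the z-rotation phases have unit modulus)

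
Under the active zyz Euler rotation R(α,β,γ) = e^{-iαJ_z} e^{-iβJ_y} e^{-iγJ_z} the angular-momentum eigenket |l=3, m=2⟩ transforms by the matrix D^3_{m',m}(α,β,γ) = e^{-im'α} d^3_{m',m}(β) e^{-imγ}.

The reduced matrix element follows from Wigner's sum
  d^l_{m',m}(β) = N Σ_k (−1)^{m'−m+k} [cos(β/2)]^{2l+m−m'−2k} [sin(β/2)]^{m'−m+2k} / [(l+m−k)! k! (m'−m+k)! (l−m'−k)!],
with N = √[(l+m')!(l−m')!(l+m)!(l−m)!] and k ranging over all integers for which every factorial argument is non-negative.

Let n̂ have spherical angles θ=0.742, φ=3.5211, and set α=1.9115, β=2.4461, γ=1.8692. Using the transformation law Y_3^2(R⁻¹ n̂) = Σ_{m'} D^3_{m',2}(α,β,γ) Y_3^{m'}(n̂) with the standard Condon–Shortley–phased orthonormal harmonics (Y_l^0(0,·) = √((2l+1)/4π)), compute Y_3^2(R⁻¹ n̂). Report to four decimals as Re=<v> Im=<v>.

Re=-0.3283 Im=-0.2166

Need the full column D^3_{m',2} for m'=−3..3 at α=1.9115, β=2.4461, γ=1.8692.
cos(β/2)=0.340780, sin(β/2)=0.940143
d^3_{-3,2}: single k=5 term ⇒ +0.613083;  D = -0.252957+0.558466i
d^3_{-2,2}: k∈[4..5] ⇒ +0.453622 -0.690500 = -0.236878;  D = -0.236031-0.020016i
d^3_{-1,2}: k∈[3..4] ⇒ +0.207986 -0.791487 = -0.583501;  D = +0.147809+0.564470i
d^3_{0,2}: k∈[2..3] ⇒ +0.065290 -0.496918 = -0.431628;  D = +0.357014-0.242577i
d^3_{1,2}: k∈[1..2] ⇒ +0.013664 -0.207986 = -0.194322;  D = -0.156641-0.114999i
d^3_{2,2}: k∈[0..1] ⇒ +0.001566 -0.059601 = -0.058035;  D = -0.016739+0.055569i
d^3_{3,2}: single k=0 term ⇒ -0.010584;  D = +0.010571-0.000509i
Y_3^{m'}(θ=0.742,φ=3.5211) and Σ D·Y over m':
  (-0.2530+0.5585i)·(-0.0539+0.1169i)  (-0.2360-0.0200i)·(+0.2496-0.2368i)  (+0.1478+0.5645i)·(-0.3482+0.1389i)  (+0.3570-0.2426i)·(-0.0779+0.0000i)  (-0.1566-0.1150i)·(+0.3482+0.1389i)  (-0.0167+0.0556i)·(+0.2496+0.2368i)  (+0.0106-0.0005i)·(+0.0539+0.1169i)
Y_3^2(R⁻¹ n̂) = -0.328269-0.216641i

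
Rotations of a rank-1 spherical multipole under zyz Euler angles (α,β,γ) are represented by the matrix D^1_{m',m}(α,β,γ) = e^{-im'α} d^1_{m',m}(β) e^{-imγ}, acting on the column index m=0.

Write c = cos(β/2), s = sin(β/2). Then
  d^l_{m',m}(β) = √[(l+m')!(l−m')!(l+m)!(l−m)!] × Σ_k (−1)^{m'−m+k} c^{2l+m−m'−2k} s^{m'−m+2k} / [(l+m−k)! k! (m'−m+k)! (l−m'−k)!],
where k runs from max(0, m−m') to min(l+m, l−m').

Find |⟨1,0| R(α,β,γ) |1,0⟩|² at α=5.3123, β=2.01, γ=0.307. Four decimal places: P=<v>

D^1_{0,0}(5.3123,2.01,0.307) = e^{-i·0·5.3123}·d^1_{0,0}(2.01)·e^{-i·0·0.307}. Compute d first:
c=cos(2.01/2)=0.536088, s=sin(2.01/2)=0.844162; N=√[1·1·1·1]=1.000000
k∈{0,1} keeps every argument non-negative
  k=0: (−1)^0·1.0000/(1)·0.5361^2·0.8442^0 = +0.287391
  k=1: (−1)^1·1.0000/(1)·0.5361^0·0.8442^2 = -0.712609
d^1_{0,0}(2.01) = +0.287391 -0.712609 = -0.425219
|D^1_{0,0}|² = |d^1_{0,0}(β)|² = (-0.425219)² = 0.180811 (the z-rotation phases have unit modulus)

P=0.1808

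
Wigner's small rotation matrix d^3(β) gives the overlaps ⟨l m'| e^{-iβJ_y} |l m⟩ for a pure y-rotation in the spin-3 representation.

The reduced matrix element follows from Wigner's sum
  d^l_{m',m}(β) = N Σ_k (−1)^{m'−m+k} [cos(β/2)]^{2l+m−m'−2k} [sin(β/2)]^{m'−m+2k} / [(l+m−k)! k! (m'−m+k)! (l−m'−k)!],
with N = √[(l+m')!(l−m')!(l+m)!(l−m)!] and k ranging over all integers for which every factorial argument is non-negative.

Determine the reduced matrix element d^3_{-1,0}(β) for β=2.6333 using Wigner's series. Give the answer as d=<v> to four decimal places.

d=0.5934

d^3_{-1,0}(β=2.6333) via Wigner's sum:
c=cos(2.6333/2)=0.251419, s=sin(2.6333/2)=0.967878; N=√[2·24·6·6]=41.569219
k: max(0,(0)−(-1))=1 … min(3+(0),3−(-1))=3
  k=1: (−1)^0·41.5692/(12)·0.2514^5·0.9679^1 = +0.003368
  k=2: (−1)^1·41.5692/(4)·0.2514^3·0.9679^3 = -0.149751
  k=3: (−1)^2·41.5692/(12)·0.2514^1·0.9679^5 = +0.739763
d^3_{-1,0}(2.6333) = +0.003368 -0.149751 +0.739763 = +0.593381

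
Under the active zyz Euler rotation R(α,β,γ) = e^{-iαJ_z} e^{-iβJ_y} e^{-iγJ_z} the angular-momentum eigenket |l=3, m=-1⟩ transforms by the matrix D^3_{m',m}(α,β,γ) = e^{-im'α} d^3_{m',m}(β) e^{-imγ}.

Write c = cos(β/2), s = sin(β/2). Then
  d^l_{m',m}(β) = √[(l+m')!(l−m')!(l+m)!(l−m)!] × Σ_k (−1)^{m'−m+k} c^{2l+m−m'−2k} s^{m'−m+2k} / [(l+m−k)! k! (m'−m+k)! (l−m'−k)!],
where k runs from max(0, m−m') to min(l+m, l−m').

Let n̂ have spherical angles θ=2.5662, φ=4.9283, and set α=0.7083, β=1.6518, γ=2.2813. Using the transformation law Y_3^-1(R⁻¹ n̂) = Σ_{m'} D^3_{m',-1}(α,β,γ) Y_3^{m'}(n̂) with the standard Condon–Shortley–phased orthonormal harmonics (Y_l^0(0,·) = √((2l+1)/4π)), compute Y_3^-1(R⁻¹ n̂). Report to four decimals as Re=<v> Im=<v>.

Re=0.2452 Im=-0.0895

Need the full column D^3_{m',-1} for m'=−3..3 at α=0.7083, β=1.6518, γ=2.2813.
cos(β/2)=0.677896, sin(β/2)=0.735158
d^3_{-3,-1}: single k=2 term ⇒ +0.442037;  D = -0.133242-0.421477i
d^3_{-2,-1}: k∈[1..2] ⇒ +0.332809 -0.782818 = -0.450009;  D = +0.382153+0.237629i
d^3_{-1,-1}: k∈[0..2] ⇒ +0.097046 -0.913067 +0.805379 = -0.010643;  D = +0.010520-0.001611i
d^3_{0,-1}: k∈[0..2] ⇒ -0.364574 +1.286301 -0.504263 = +0.417464;  D = -0.272277+0.316452i
d^3_{1,-1}: k∈[0..2] ⇒ +0.684801 -1.073838 +0.157865 = -0.231173;  D = +0.000509-0.231172i
d^3_{2,-1}: k∈[0..1] ⇒ -0.782818 +0.460327 = -0.322491;  D = -0.209254-0.245383i
d^3_{3,-1}: single k=0 term ⇒ +0.519870;  D = +0.513524+0.080977i
Y_3^{m'}(θ=2.5662,φ=4.9283) and Σ D·Y over m':
  (-0.1332-0.4215i)·(-0.0406-0.0536i)  (+0.3822+0.2376i)·(+0.2306-0.1063i)  (+0.0105-0.0016i)·(+0.0949+0.4328i)  (-0.2723+0.3165i)·(-0.1626+0.0000i)  (+0.0005-0.2312i)·(-0.0949+0.4328i)  (-0.2093-0.2454i)·(+0.2306+0.1063i)  (+0.5135+0.0810i)·(+0.0406-0.0536i)
Y_3^-1(R⁻¹ n̂) = +0.245151-0.089537i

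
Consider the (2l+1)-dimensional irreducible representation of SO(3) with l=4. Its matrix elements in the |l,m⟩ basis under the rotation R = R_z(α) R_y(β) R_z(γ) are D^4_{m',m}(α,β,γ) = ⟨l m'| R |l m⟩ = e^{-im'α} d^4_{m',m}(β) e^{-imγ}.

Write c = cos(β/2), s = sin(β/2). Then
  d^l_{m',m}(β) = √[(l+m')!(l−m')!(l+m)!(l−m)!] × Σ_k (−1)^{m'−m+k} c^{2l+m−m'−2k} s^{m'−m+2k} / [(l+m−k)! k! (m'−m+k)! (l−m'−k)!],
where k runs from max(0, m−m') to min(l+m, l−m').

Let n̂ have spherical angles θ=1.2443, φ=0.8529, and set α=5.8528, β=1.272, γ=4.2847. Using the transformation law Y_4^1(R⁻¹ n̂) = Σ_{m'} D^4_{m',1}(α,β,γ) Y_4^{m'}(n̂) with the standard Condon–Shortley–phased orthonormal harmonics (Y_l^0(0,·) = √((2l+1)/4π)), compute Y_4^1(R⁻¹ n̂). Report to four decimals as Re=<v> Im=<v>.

Re=-0.2599 Im=-0.2072

Need the full column D^4_{m',1} for m'=−4..4 at α=5.8528, β=1.272, γ=4.2847.
cos(β/2)=0.804478, sin(β/2)=0.593982
d^4_{-4,1}: single k=5 term ⇒ +0.288074;  D = +0.277097+0.078764i
d^4_{-3,1}: k∈[4..5] ⇒ +0.689715 -0.225600 = +0.464115;  D = +0.352774+0.301585i
d^4_{-2,1}: k∈[3..5] ⇒ +0.998635 -0.816613 +0.089036 = +0.271057;  D = +0.113755+0.246032i
d^4_{-1,1}: k∈[2..5] ⇒ +0.956384 -1.564128 +0.426345 -0.015495 = -0.196894;  D = -0.000531-0.196893i
d^4_{0,1}: k∈[1..4] ⇒ +0.579279 -1.894776 +1.032943 -0.093852 = -0.376406;  D = +0.156121-0.342501i
d^4_{1,1}: k∈[0..3] ⇒ +0.175434 -1.434576 +1.564128 -0.284230 = +0.020756;  D = -0.015703+0.013572i
d^4_{2,1}: k∈[0..2] ⇒ -0.549553 +1.497952 -0.544409 = +0.403990;  D = -0.387995+0.112552i
d^4_{3,1}: k∈[0..1] ⇒ +0.759106 -0.689715 = +0.069391;  D = -0.068632-0.010236i
d^4_{4,1}: single k=0 term ⇒ -0.528428;  D = +0.442463+0.288899i
Y_4^{m'}(θ=1.2443,φ=0.8529) and Σ D·Y over m':
  (+0.2771+0.0788i)·(-0.3433+0.0950i)  (+0.3528+0.3016i)·(-0.2848-0.1878i)  (+0.1138+0.2460i)·(+0.0113+0.0832i)  (-0.0005-0.1969i)·(-0.2155+0.2468i)  (+0.1561-0.3425i)·(+0.0301+0.0000i)  (-0.0157+0.0136i)·(+0.2155+0.2468i)  (-0.3880+0.1126i)·(+0.0113-0.0832i)  (-0.0686-0.0102i)·(+0.2848-0.1878i)  (+0.4425+0.2889i)·(-0.3433-0.0950i)
Y_4^1(R⁻¹ n̂) = -0.259891-0.207197i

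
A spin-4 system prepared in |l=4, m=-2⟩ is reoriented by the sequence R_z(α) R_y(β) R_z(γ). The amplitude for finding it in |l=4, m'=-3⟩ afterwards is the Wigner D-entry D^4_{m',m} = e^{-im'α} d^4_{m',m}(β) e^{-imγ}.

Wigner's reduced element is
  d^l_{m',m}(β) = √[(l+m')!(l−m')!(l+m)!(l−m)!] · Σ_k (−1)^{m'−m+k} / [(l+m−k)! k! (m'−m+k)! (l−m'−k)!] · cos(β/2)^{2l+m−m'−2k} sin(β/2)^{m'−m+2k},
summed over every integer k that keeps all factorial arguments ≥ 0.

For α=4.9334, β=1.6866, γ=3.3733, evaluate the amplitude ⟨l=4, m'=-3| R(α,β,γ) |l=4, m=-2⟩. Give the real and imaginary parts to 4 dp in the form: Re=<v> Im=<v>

Re=0.4040 Im=-0.1923

Split into d^4_{-3,-2}(β=1.6866) × two z-phases.
Half-angle: c=0.665002, s=0.746842. N=√(1·5040·2·720)=2693.993318
k: max(0,(-2)−(-3))=1 … min(4+(-2),4−(-3))=2
  k=1: (−1)^0·2693.9933/(720)·0.6650^7·0.7468^1 = +0.160714
  k=2: (−1)^1·2693.9933/(240)·0.6650^5·0.7468^3 = -0.608114
d^4_{-3,-2}(1.6866) = +0.160714 -0.608114 = -0.447401
Phases: e^{-i·(-3)·4.9334}=-0.615510+0.788129i, e^{-i·(-2)·3.3733}=+0.894531+0.447005i ⇒ D=+0.403954-0.192324i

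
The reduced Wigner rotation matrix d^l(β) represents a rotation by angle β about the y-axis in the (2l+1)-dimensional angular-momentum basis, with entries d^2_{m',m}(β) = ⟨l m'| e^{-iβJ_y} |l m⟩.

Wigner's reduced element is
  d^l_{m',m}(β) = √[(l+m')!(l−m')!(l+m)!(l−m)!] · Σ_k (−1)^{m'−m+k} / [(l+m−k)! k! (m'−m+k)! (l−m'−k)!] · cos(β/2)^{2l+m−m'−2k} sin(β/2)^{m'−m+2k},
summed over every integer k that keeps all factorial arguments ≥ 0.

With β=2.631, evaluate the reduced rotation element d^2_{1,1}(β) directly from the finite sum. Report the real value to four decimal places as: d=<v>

d=-0.1750

d^2_{1,1}(β=2.631) via Wigner's sum:
Half-angle: c=0.252532, s=0.967589. N=√(6·1·6·1)=6.000000
The bounds max(0,m−m')=0 and min(l+m,l−m')=1 give 2 terms
  k=0: (−1)^0·6.0000/(6)·0.2525^4·0.9676^0 = +0.004067
  k=1: (−1)^1·6.0000/(2)·0.2525^2·0.9676^2 = -0.179117
d^2_{1,1}(2.631) = +0.004067 -0.179117 = -0.175050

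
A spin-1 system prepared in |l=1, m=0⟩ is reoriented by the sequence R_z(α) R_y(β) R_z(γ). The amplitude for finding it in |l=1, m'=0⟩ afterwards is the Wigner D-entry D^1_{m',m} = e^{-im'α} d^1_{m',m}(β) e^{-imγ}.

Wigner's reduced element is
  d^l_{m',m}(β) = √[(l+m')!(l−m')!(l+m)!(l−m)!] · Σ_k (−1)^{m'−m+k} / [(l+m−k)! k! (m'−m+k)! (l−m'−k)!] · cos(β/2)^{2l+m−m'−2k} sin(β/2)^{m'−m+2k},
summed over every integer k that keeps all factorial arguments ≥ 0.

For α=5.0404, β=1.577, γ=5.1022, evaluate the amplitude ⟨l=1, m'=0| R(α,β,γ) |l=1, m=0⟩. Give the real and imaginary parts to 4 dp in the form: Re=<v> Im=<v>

First d^1_{0,0}(β=1.577), then the phase factors e^{-i(0)α} and e^{-i(0)γ}:
c=cos(1.577/2)=0.704910, s=sin(1.577/2)=0.709297; N=√[1·1·1·1]=1.000000
The bounds max(0,m−m')=0 and min(l+m,l−m')=1 give 2 terms
  k=0: (−1)^0·1.0000/(1)·0.7049^2·0.7093^0 = +0.496898
  k=1: (−1)^1·1.0000/(1)·0.7049^0·0.7093^2 = -0.503102
d^1_{0,0}(1.577) = +0.496898 -0.503102 = -0.006204
D = (+1.000000+0.000000i)·(-0.006204)·(+1.000000+0.000000i) = -0.006204+0.000000i

Re=-0.0062 Im=0.0000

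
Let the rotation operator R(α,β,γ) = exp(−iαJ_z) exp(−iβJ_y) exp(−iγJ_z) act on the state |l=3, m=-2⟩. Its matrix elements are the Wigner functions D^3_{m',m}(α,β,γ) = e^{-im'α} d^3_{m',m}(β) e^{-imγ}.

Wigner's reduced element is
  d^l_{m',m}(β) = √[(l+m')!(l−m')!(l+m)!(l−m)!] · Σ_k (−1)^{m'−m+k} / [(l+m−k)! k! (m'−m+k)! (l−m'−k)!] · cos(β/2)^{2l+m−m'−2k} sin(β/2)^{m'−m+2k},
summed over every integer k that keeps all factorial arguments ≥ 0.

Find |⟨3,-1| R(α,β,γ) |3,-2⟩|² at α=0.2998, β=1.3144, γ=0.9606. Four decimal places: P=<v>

P=0.0131

First d^3_{-1,-2}(β=1.3144), then the phase factors e^{-i(-1)α} and e^{-i(-2)γ}:
With c≡cos(β/2)=0.791706 and s≡sin(β/2)=0.610902, N=[2·24·1·120]^{1/2}=75.894664
Admissible k: 0..1 (factorial args all ≥0)
  k=0: (−1)^1·75.8947/(24)·0.7917^5·0.6109^1 = -0.600885
  k=1: (−1)^2·75.8947/(12)·0.7917^3·0.6109^3 = +0.715545
d^3_{-1,-2}(1.3144) = -0.600885 +0.715545 = +0.114661
|D^3_{-1,-2}|² = |d^3_{-1,-2}(β)|² = (+0.114661)² = 0.013147 (the z-rotation phases have unit modulus)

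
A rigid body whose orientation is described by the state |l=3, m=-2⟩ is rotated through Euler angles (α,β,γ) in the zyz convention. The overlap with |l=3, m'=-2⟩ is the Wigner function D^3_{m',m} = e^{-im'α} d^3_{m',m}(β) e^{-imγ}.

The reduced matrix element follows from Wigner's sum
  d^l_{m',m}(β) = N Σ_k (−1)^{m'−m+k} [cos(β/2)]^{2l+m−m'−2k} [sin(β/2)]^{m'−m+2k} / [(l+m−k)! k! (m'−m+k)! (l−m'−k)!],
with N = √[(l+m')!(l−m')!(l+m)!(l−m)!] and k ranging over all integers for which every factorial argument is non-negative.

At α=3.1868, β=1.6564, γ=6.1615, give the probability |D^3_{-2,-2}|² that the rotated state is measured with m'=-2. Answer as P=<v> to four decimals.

First d^3_{-2,-2}(β=1.6564), then the phase factors e^{-i(-2)α} and e^{-i(-2)γ}:
Half-angle: c=0.676203, s=0.736715. N=√(1·120·1·120)=120.000000
Admissible k: 0..1 (factorial args all ≥0)
  k=0: (−1)^0·120.0000/(120)·0.6762^6·0.7367^0 = +0.095601
  k=1: (−1)^1·120.0000/(24)·0.6762^4·0.7367^2 = -0.567385
d^3_{-2,-2}(1.6564) = +0.095601 -0.567385 = -0.471784
|D^3_{-2,-2}|² = |d^3_{-2,-2}(β)|² = (-0.471784)² = 0.222580 (the z-rotation phases have unit modulus)

P=0.2226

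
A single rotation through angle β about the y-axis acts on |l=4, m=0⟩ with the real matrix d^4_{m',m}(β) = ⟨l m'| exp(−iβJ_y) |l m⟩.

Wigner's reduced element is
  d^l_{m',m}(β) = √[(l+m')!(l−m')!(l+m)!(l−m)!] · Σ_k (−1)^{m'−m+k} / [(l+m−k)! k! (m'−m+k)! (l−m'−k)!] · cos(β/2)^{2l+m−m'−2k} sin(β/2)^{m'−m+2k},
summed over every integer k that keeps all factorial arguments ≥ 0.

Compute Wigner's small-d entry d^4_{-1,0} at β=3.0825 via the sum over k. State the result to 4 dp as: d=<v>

d^4_{-1,0}(β=3.0825) via Wigner's sum:
Half-angle: c=0.029542, s=0.999564. N=√(6·120·24·24)=643.987578
The bounds max(0,m−m')=1 and min(l+m,l−m')=4 give 4 terms
  k=1: (−1)^0·643.9876/(144)·0.0295^7·0.9996^1 = +0.000000
  k=2: (−1)^1·643.9876/(24)·0.0295^5·0.9996^3 = -0.000001
  k=3: (−1)^2·643.9876/(24)·0.0295^3·0.9996^5 = +0.000690
  k=4: (−1)^3·643.9876/(144)·0.0295^1·0.9996^7 = -0.131713
d^4_{-1,0}(3.0825) = +0.000000 -0.000001 +0.000690 -0.131713 = -0.131023

d=-0.1310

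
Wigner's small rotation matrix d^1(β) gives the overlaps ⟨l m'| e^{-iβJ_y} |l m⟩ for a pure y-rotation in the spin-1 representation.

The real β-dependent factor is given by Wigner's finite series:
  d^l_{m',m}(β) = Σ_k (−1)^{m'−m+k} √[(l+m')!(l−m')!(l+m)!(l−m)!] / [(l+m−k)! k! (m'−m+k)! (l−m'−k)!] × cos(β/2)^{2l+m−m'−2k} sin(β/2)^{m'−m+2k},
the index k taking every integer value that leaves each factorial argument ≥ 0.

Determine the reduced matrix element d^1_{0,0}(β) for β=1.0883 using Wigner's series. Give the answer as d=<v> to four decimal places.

d=0.4640

d^1_{0,0}(β=1.0883) via Wigner's sum:
Half-angle: c=0.855568, s=0.517691. N=√(1·1·1·1)=1.000000
k∈{0,1} keeps every argument non-negative
  k=0: (−1)^0·1.0000/(1)·0.8556^2·0.5177^0 = +0.731996
  k=1: (−1)^1·1.0000/(1)·0.8556^0·0.5177^2 = -0.268004
d^1_{0,0}(1.0883) = +0.731996 -0.268004 = +0.463992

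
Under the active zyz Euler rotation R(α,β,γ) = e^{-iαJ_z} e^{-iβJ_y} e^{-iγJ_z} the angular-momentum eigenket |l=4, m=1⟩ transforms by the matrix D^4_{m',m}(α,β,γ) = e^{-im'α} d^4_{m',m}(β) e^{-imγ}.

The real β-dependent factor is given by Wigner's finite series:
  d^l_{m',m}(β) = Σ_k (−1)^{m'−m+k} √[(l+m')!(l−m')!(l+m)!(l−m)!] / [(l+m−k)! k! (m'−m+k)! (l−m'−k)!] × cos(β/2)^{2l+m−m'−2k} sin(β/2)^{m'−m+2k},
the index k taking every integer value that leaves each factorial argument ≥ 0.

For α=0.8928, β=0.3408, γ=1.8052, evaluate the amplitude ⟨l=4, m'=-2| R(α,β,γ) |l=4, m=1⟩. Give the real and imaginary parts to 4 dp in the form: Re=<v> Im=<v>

First d^4_{-2,1}(β=0.3408), then the phase factors e^{-i(-2)α} and e^{-i(1)γ}:
c=cos(0.3408/2)=0.985517, s=sin(0.3408/2)=0.169577; N=√[2·720·120·6]=1018.233765
k: max(0,(1)−(-2))=3 … min(4+(1),4−(-2))=5
  k=3: (−1)^0·1018.2338/(72)·0.9855^5·0.1696^3 = +0.064111
  k=4: (−1)^1·1018.2338/(48)·0.9855^3·0.1696^5 = -0.002847
  k=5: (−1)^2·1018.2338/(240)·0.9855^1·0.1696^7 = +0.000017
d^4_{-2,1}(0.3408) = +0.064111 -0.002847 +0.000017 = +0.061281
Attach z-rotation phases: D = e^{-i(-2)(0.8928)}·(+0.061281)·e^{-i(1)(1.8052)} = +0.061269-0.001201i

Re=0.0613 Im=-0.0012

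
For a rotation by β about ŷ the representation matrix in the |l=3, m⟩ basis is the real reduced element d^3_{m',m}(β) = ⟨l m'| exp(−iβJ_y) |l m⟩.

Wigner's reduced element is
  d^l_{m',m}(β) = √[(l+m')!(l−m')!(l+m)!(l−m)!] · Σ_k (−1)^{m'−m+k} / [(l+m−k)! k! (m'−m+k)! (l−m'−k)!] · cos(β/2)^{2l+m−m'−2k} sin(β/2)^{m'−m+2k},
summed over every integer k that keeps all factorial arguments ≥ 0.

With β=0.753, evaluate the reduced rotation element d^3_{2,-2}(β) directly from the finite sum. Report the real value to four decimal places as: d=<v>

d=0.0765

d^3_{2,-2}(β=0.753) via Wigner's sum:
With c≡cos(β/2)=0.929957 and s≡sin(β/2)=0.367668, N=[120·1·1·120]^{1/2}=120.000000
The bounds max(0,m−m')=0 and min(l+m,l−m')=1 give 2 terms
  k=0: (−1)^4·120.0000/(24)·0.9300^2·0.3677^4 = +0.079017
  k=1: (−1)^5·120.0000/(120)·0.9300^0·0.3677^6 = -0.002470
d^3_{2,-2}(0.753) = +0.079017 -0.002470 = +0.076546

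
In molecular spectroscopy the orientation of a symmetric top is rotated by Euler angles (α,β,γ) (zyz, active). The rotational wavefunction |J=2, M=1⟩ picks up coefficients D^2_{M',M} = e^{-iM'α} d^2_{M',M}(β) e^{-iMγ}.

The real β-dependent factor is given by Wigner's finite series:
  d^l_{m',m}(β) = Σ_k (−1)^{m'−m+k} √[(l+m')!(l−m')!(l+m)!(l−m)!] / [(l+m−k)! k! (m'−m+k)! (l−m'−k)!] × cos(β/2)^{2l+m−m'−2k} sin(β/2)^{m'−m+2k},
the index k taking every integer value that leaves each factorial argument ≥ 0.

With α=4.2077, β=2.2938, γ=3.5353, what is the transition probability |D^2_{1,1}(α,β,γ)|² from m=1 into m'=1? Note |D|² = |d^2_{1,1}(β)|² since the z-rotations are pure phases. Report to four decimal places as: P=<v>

D^2_{1,1}(4.2077,2.2938,3.5353) = e^{-i·1·4.2077}·d^2_{1,1}(2.2938)·e^{-i·1·3.5353}. Compute d first:
With c≡cos(β/2)=0.411315 and s≡sin(β/2)=0.911493, N=[6·1·6·1]^{1/2}=6.000000
k: max(0,(1)−(1))=0 … min(2+(1),2−(1))=1
  k=0: (−1)^0·6.0000/(6)·0.4113^4·0.9115^0 = +0.028622
  k=1: (−1)^1·6.0000/(2)·0.4113^2·0.9115^2 = -0.421675
d^2_{1,1}(2.2938) = +0.028622 -0.421675 = -0.393053
|D^2_{1,1}|² = |d^2_{1,1}(β)|² = (-0.393053)² = 0.154490 (the z-rotation phases have unit modulus)

P=0.1545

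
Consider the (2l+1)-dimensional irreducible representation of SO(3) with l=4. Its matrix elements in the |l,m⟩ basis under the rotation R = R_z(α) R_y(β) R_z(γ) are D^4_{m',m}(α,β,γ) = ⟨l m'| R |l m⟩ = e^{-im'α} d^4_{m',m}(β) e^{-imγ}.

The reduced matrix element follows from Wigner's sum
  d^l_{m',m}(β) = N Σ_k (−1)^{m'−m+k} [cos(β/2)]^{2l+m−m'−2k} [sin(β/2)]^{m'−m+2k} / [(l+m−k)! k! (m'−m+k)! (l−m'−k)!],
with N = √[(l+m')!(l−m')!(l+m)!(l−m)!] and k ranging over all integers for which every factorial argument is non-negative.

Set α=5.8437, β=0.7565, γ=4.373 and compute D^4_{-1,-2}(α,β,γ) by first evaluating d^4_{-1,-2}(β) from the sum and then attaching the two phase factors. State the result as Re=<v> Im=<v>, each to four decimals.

First d^4_{-1,-2}(β=0.7565), then the phase factors e^{-i(-1)α} and e^{-i(-2)γ}:
c=cos(0.7565/2)=0.929312, s=sin(0.7565/2)=0.369295; N=√[6·120·2·720]=1018.233765
Admissible k: 0..2 (factorial args all ≥0)
  k=0: (−1)^1·1018.2338/(240)·0.9293^7·0.3693^1 = -0.937867
  k=1: (−1)^2·1018.2338/(48)·0.9293^5·0.3693^3 = +0.740515
  k=2: (−1)^3·1018.2338/(72)·0.9293^3·0.3693^5 = -0.077959
d^4_{-1,-2}(0.7565) = -0.937867 +0.740515 -0.077959 = -0.275310
Phases: e^{-i·(-1)·5.8437}=+0.904971-0.425474i, e^{-i·(-2)·4.373}=-0.778341+0.627842i ⇒ D=+0.120378-0.247598i

Re=0.1204 Im=-0.2476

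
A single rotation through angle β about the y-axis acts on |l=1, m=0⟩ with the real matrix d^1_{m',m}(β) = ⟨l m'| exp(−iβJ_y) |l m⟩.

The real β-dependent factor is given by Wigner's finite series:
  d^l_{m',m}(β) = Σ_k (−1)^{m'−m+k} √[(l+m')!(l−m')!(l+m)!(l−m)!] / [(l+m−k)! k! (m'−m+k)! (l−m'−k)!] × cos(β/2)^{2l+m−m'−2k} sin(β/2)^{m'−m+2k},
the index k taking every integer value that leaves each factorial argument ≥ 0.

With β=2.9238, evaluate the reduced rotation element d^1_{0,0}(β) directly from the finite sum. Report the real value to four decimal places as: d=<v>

d^1_{0,0}(β=2.9238) via Wigner's sum:
Half-angle: c=0.108681, s=0.994077. N=√(1·1·1·1)=1.000000
The bounds max(0,m−m')=0 and min(l+m,l−m')=1 give 2 terms
  k=0: (−1)^0·1.0000/(1)·0.1087^2·0.9941^0 = +0.011812
  k=1: (−1)^1·1.0000/(1)·0.1087^0·0.9941^2 = -0.988188
d^1_{0,0}(2.9238) = +0.011812 -0.988188 = -0.976377

d=-0.9764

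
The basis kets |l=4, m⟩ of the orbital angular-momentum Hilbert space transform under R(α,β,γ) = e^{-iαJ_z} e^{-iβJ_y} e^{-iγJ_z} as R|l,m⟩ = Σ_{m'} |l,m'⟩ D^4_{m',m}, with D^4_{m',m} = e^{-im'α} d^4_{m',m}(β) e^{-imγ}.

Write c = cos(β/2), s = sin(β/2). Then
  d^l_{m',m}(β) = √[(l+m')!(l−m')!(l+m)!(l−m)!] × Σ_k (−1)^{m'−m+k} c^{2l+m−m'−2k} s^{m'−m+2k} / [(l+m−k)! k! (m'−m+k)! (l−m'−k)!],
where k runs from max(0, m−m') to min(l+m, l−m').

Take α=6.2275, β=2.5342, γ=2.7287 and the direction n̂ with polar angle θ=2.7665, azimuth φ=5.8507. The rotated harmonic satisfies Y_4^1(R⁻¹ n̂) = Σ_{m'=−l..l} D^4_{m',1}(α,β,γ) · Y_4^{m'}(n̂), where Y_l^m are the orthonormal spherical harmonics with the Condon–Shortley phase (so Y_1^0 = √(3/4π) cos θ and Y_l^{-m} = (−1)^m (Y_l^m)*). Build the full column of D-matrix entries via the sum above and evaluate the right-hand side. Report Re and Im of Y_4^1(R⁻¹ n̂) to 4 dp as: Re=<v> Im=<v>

Re=0.4422 Im=-0.0352

Need the full column D^4_{m',1} for m'=−4..4 at α=6.2275, β=2.5342, γ=2.7287.
cos(β/2)=0.299049, sin(β/2)=0.954238
d^4_{-4,1}: single k=5 term ⇒ +0.158345;  D = -0.155491-0.029928i
d^4_{-3,1}: k∈[4..5] ⇒ +0.087724 -0.535914 = -0.448191;  D = +0.434715+0.109075i
d^4_{-2,1}: k∈[3..5] ⇒ +0.029390 -0.448867 +0.914061 = +0.494583;  D = -0.472271-0.146878i
d^4_{-1,1}: k∈[2..5] ⇒ +0.006513 -0.198939 +1.012783 -0.687468 = +0.132889;  D = -0.124501-0.046466i
d^4_{0,1}: k∈[1..4] ⇒ +0.000913 -0.055764 +0.567777 -0.963504 = -0.450578;  D = +0.412713+0.180799i
d^4_{1,1}: k∈[0..3] ⇒ +0.000064 -0.009769 +0.198939 -0.675189 = -0.485955;  D = +0.433575+0.219466i
d^4_{2,1}: k∈[0..2] ⇒ -0.000866 +0.044085 -0.299245 = -0.256026;  D = +0.221640+0.128160i
d^4_{3,1}: k∈[0..1] ⇒ +0.005169 -0.087724 = -0.082554;  D = +0.069056+0.045238i
d^4_{4,1}: single k=0 term ⇒ -0.015552;  D = +0.012514+0.009233i
Y_4^{m'}(θ=2.7665,φ=5.8507) and Σ D·Y over m':
  (-0.1555-0.0299i)·(-0.0013+0.0079i)  (+0.4347+0.1091i)·(-0.0155-0.0551i)  (-0.4723-0.1469i)·(+0.1474+0.1729i)  (-0.1245-0.0465i)·(-0.4481-0.2069i)  (+0.4127+0.1808i)·(+0.3450+0.0000i)  (+0.4336+0.2195i)·(+0.4481-0.2069i)  (+0.2216+0.1282i)·(+0.1474-0.1729i)  (+0.0691+0.0452i)·(+0.0155-0.0551i)  (+0.0125+0.0092i)·(-0.0013-0.0079i)
Y_4^1(R⁻¹ n̂) = +0.442244-0.035199i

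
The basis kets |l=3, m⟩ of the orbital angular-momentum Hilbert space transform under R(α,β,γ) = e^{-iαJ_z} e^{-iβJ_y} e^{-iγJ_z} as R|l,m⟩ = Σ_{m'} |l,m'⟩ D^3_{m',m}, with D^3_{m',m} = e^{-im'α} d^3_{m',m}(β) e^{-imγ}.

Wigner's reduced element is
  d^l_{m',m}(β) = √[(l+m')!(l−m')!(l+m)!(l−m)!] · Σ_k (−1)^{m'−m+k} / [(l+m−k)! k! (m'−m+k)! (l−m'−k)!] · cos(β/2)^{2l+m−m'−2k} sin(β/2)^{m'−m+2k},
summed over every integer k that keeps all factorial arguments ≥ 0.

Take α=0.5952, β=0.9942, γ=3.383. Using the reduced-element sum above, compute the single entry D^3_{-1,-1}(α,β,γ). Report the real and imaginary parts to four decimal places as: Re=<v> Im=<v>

First d^3_{-1,-1}(β=0.9942), then the phase factors e^{-i(-1)α} and e^{-i(-1)γ}:
c=cos(0.9942/2)=0.878969, s=sin(0.9942/2)=0.476879; N=√[2·24·2·24]=48.000000
The bounds max(0,m−m')=0 and min(l+m,l−m')=2 give 3 terms
  k=0: (−1)^0·48.0000/(48)·0.8790^6·0.4769^0 = +0.461150
  k=1: (−1)^1·48.0000/(6)·0.8790^4·0.4769^2 = -1.085926
  k=2: (−1)^2·48.0000/(8)·0.8790^2·0.4769^4 = +0.239734
d^3_{-1,-1}(0.9942) = +0.461150 -1.085926 +0.239734 = -0.385042
D = (+0.828036+0.560674i)·(-0.385042)·(-0.971002-0.239069i) = +0.257973+0.285845i

Re=0.2580 Im=0.2858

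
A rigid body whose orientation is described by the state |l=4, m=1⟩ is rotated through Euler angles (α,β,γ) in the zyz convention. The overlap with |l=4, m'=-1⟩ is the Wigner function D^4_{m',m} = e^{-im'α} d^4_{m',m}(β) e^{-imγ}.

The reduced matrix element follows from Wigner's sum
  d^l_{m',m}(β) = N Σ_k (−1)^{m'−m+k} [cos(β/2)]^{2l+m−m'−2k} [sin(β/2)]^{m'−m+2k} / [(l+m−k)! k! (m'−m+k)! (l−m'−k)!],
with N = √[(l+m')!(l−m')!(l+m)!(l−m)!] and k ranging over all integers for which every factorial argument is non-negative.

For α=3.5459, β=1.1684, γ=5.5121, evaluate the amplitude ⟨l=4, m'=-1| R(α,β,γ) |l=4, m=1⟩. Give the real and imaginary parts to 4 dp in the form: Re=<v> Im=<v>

Re=0.0131 Im=0.0314

D^4_{-1,1}(3.5459,1.1684,5.5121) = e^{-i·-1·3.5459}·d^4_{-1,1}(1.1684)·e^{-i·1·5.5121}. Compute d first:
With c≡cos(β/2)=0.834154 and s≡sin(β/2)=0.551532, N=[6·120·120·6]^{1/2}=720.000000
Admissible k: 2..5 (factorial args all ≥0)
  k=2: (−1)^0·720.0000/(72)·0.8342^6·0.5515^2 = +1.024750
  k=3: (−1)^1·720.0000/(24)·0.8342^4·0.5515^4 = -1.343968
  k=4: (−1)^2·720.0000/(48)·0.8342^2·0.5515^6 = +0.293771
  k=5: (−1)^3·720.0000/(720)·0.8342^0·0.5515^8 = -0.008562
d^4_{-1,1}(1.1684) = +1.024750 -1.343968 +0.293771 -0.008562 = -0.034009
D = (-0.919375-0.393382i)·(-0.034009)·(+0.717155+0.696914i) = +0.013100+0.031385i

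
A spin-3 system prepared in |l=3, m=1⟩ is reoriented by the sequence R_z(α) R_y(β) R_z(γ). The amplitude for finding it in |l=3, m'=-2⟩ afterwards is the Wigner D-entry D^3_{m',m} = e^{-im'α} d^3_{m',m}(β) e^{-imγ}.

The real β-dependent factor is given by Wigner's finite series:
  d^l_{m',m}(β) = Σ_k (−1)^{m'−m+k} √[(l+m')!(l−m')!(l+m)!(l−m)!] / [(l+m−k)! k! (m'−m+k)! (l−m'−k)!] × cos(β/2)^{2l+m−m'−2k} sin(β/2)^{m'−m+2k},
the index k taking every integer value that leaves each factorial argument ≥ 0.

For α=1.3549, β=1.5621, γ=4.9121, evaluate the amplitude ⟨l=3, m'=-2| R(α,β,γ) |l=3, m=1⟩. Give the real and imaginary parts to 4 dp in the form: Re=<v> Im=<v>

D^3_{-2,1}(1.3549,1.5621,4.9121) = e^{-i·-2·1.3549}·d^3_{-2,1}(1.5621)·e^{-i·1·4.9121}. Compute d first:
With c≡cos(β/2)=0.710175 and s≡sin(β/2)=0.704025, N=[1·120·24·2]^{1/2}=75.894664
The bounds max(0,m−m')=3 and min(l+m,l−m')=4 give 2 terms
  k=3: (−1)^0·75.8947/(12)·0.7102^3·0.7040^3 = +0.790480
  k=4: (−1)^1·75.8947/(24)·0.7102^1·0.7040^5 = -0.388425
d^3_{-2,1}(1.5621) = +0.790480 -0.388425 = +0.402055
Phases: e^{-i·(-2)·1.3549}=-0.908217+0.418500i, e^{-i·(1)·4.9121}=+0.198386+0.980124i ⇒ D=-0.237357-0.324515i

Re=-0.2374 Im=-0.3245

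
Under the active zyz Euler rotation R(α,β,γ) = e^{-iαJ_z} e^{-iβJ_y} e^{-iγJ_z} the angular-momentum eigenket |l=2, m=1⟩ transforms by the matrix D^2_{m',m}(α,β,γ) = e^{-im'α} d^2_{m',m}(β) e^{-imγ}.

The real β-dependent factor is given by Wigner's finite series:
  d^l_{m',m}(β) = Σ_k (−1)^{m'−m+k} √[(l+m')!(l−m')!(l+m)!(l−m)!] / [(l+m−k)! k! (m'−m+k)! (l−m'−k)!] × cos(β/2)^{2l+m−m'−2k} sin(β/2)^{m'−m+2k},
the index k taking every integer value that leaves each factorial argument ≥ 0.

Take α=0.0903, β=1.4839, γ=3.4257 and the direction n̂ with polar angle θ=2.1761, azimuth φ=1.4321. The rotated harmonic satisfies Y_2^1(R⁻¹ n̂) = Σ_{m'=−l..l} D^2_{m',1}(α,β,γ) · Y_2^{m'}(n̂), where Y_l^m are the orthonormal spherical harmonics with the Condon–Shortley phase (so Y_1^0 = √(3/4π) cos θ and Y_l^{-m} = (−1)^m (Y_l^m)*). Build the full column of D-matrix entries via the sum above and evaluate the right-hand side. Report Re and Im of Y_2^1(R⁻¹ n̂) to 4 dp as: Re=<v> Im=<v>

Need the full column D^2_{m',1} for m'=−2..2 at α=0.0903, β=1.4839, γ=3.4257.
cos(β/2)=0.737152, sin(β/2)=0.675727
d^2_{-2,1}: single k=3 term ⇒ +0.454884;  D = -0.452449+0.047000i
d^2_{-1,1}: k∈[2..3] ⇒ +0.744351 -0.208489 = +0.535862;  D = -0.525829+0.103205i
d^2_{0,1}: k∈[1..2] ⇒ +0.663007 -0.557116 = +0.105891;  D = -0.101646+0.029681i
d^2_{1,1}: k∈[0..1] ⇒ +0.295277 -0.744351 = -0.449075;  D = +0.417965-0.164236i
d^2_{2,1}: single k=0 term ⇒ -0.541343;  D = +0.483935-0.242609i
Y_2^{m'}(θ=2.1761,φ=1.4321) and Σ D·Y over m':
  (-0.4524+0.0470i)·(-0.2512-0.0715i)  (-0.5258+0.1032i)·(-0.0500+0.3580i)  (-0.1016+0.0297i)·(-0.0090+0.0000i)  (+0.4180-0.1642i)·(+0.0500+0.3580i)  (+0.4839-0.2426i)·(-0.2512+0.0715i)
Y_2^1(R⁻¹ n̂) = +0.082743+0.063871i

Re=0.0827 Im=0.0639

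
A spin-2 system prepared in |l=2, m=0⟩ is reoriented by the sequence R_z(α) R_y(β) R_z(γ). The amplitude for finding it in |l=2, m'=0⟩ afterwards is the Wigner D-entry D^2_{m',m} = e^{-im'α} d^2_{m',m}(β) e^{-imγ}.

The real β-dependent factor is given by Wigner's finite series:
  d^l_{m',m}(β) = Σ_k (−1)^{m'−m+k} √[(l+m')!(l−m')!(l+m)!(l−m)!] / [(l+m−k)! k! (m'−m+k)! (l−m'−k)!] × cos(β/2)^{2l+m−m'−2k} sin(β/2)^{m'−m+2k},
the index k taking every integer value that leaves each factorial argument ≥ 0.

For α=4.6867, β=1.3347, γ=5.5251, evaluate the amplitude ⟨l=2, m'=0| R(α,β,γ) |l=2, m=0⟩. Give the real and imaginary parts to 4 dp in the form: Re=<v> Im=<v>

Re=-0.4179 Im=0.0000

Split into d^2_{0,0}(β=1.3347) × two z-phases.
c=cos(1.3347/2)=0.785465, s=sin(1.3347/2)=0.618907; N=√[2·2·2·2]=4.000000
k: max(0,(0)−(0))=0 … min(2+(0),2−(0))=2
  k=0: (−1)^0·4.0000/(4)·0.7855^4·0.6189^0 = +0.380633
  k=1: (−1)^1·4.0000/(1)·0.7855^2·0.6189^2 = -0.945287
  k=2: (−1)^2·4.0000/(4)·0.7855^0·0.6189^4 = +0.146724
d^2_{0,0}(1.3347) = +0.380633 -0.945287 +0.146724 = -0.417930
D = (+1.000000+0.000000i)·(-0.417930)·(+1.000000+0.000000i) = -0.417930+0.000000i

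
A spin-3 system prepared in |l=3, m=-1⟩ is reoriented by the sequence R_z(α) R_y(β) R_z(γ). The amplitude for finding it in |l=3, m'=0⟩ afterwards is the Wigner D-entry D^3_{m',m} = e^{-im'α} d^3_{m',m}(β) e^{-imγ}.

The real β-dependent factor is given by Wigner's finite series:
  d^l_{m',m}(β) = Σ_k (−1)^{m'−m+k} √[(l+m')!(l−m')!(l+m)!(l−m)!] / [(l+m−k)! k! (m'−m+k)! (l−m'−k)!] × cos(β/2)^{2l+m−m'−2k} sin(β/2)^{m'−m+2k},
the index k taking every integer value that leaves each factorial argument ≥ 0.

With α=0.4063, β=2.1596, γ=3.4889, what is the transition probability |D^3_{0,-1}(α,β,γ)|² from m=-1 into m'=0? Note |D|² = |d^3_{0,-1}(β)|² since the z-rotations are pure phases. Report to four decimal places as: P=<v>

P=0.0381

First d^3_{0,-1}(β=2.1596), then the phase factors e^{-i(0)α} and e^{-i(-1)γ}:
With c≡cos(β/2)=0.471505 and s≡sin(β/2)=0.881864, N=[6·6·2·24]^{1/2}=41.569219
The bounds max(0,m−m')=0 and min(l+m,l−m')=2 give 3 terms
  k=0: (−1)^1·41.5692/(12)·0.4715^5·0.8819^1 = -0.071191
  k=1: (−1)^2·41.5692/(4)·0.4715^3·0.8819^3 = +0.747092
  k=2: (−1)^3·41.5692/(12)·0.4715^1·0.8819^5 = -0.871131
d^3_{0,-1}(2.1596) = -0.071191 +0.747092 -0.871131 = -0.195230
|D^3_{0,-1}|² = |d^3_{0,-1}(β)|² = (-0.195230)² = 0.038115 (the z-rotation phases have unit modulus)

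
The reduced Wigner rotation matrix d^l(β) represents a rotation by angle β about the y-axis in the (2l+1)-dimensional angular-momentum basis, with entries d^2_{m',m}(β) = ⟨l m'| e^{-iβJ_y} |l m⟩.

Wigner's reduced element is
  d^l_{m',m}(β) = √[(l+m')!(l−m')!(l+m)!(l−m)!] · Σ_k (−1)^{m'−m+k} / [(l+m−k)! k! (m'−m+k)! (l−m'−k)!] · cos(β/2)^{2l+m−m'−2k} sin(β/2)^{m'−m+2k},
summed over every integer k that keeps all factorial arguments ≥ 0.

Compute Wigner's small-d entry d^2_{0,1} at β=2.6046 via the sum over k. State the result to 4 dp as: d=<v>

d=-0.5383

d^2_{0,1}(β=2.6046) via Wigner's sum:
c=cos(2.6046/2)=0.265282, s=sin(2.6046/2)=0.964171; N=√[2·2·6·1]=4.898979
k∈{1,2} keeps every argument non-negative
  k=1: (−1)^0·4.8990/(2)·0.2653^3·0.9642^1 = +0.044091
  k=2: (−1)^1·4.8990/(2)·0.2653^1·0.9642^3 = -0.582432
d^2_{0,1}(2.6046) = +0.044091 -0.582432 = -0.538341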